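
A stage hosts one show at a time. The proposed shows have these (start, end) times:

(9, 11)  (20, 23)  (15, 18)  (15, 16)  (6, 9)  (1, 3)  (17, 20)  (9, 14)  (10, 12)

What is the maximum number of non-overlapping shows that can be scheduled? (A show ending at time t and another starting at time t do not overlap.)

6

Greedy by earliest finish: after sorting by end time, pick each interval compatible with the last pick.
Sorted by end: (1,3)  (6,9)  (9,11)  (10,12)  (9,14)  (15,16)  (15,18)  (17,20)  (20,23)
take (1,3); take (6,9); take (9,11); skip (10,12); take (15,16); skip (15,18); take (17,20); take (20,23).
Selected 6 shows.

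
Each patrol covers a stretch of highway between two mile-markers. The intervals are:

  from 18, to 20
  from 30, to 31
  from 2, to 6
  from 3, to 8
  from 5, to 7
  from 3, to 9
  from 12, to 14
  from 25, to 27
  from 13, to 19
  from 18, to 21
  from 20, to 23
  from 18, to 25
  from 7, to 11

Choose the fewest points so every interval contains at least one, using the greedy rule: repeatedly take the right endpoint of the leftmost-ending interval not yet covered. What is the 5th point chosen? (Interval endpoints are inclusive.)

27

By right end: [2,6]  [5,7]  [3,8]  [3,9]  [7,11]  [12,14]  [13,19]  [18,20]  [18,21]  [20,23]  [18,25]  [25,27]  [30,31]
[2,6] uncovered → point at 6; [7,11] uncovered → point at 11; [12,14] uncovered → point at 14; [18,20] uncovered → point at 20; [25,27] uncovered → point at 27; [30,31] uncovered → point at 31.
Points: 6, 11, 14, 20, 27, 31 (6 total).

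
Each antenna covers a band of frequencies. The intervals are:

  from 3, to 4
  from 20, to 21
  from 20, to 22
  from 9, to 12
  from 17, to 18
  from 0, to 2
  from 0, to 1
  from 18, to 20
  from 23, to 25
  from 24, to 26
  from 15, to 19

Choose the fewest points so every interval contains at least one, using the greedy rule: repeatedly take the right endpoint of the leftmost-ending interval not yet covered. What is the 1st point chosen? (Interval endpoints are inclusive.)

Sort by right endpoint; whenever an interval is uncovered, place a point at its right end.
By right end: [0,1]  [0,2]  [3,4]  [9,12]  [17,18]  [15,19]  [18,20]  [20,21]  [20,22]  [23,25]  [24,26]
[0,1] uncovered → point at 1; [3,4] uncovered → point at 4; [9,12] uncovered → point at 12; [17,18] uncovered → point at 18; [20,21] uncovered → point at 21; [23,25] uncovered → point at 25.
Points: 1, 4, 12, 18, 21, 25 (6 total).

1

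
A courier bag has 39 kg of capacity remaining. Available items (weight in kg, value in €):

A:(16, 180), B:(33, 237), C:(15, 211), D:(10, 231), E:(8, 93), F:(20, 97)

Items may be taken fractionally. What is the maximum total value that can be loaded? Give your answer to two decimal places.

Greedy by value/weight ratio, highest first.
Ratios (sorted): D 23.10, C 14.07, E 11.62, A 11.25, B 7.18, F 4.85
take D (10 @ 231); take C (15 @ 211); take E (8 @ 93); take 6/16 of A → 67.50. Capacity used 39/39.
Total value = 602.50

602.50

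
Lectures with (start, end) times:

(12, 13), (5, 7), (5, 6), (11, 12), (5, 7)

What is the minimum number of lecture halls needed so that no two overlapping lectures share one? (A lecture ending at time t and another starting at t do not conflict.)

3

The answer is the maximum number of intervals overlapping at any instant.
starts: [5, 5, 5, 11, 12]
ends:   [6, 7, 7, 12, 13]
s5→1 s5→2 s5→3  — peak 3.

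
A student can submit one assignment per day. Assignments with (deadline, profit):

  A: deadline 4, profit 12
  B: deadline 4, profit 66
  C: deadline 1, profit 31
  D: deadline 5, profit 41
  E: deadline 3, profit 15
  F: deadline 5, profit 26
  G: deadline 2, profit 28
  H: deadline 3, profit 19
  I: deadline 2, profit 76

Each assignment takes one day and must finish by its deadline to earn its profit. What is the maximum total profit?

Take jobs in profit order; each goes to the latest open slot no later than its deadline.
Profit order: I=76 B=66 D=41 C=31 G=28 F=26 H=19 E=15 A=12
Assign: I→slot 2, B→slot 4, D→slot 5, C→slot 1, G skipped, F→slot 3, H skipped, E skipped, A skipped.
Slots: [1:C] [2:I] [3:F] [4:B] [5:D]
Profit = 31 + 76 + 26 + 66 + 41 = 240

240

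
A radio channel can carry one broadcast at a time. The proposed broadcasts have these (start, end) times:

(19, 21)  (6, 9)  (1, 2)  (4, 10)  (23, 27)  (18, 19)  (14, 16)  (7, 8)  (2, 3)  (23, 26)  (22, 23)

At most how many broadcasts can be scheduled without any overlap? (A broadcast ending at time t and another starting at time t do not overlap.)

8

By end time: (1,2), (2,3), (7,8), (6,9), (4,10), (14,16), (18,19), (19,21), (22,23), (23,26), (23,27).
Pick (1,2); next start ≥ 2 → (2,3); next start ≥ 3 → (7,8); next start ≥ 8 → (14,16); next start ≥ 16 → (18,19); next start ≥ 19 → (19,21); next start ≥ 21 → (22,23); next start ≥ 23 → (23,26).
Selected 8 broadcasts.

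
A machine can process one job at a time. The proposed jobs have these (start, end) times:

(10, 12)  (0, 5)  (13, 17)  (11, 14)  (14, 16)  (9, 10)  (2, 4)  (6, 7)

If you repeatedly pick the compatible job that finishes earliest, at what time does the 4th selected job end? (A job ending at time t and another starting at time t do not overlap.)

Sorted by end: (2,4)  (0,5)  (6,7)  (9,10)  (10,12)  (11,14)  (14,16)  (13,17)
take (2,4); take (6,7); take (9,10); take (10,12); take (14,16); skip (13,17).
Selected: (2,4) (6,7) (9,10) (10,12) (14,16)

12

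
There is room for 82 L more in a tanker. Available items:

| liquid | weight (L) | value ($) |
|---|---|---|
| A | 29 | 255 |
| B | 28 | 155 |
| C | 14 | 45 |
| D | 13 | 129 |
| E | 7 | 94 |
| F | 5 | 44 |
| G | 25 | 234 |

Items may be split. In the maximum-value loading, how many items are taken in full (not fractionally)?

Sort by value per unit weight and fill in that order.
Order: E (94/7=13.43) > D (129/13=9.92) > G (234/25=9.36) > F (44/5=8.80) > A (255/29=8.79) > B (155/28=5.54) > C (45/14=3.21)
Fill: take E (7 @ 94) → take D (13 @ 129) → take G (25 @ 234) → take F (5 @ 44) → take A (29 @ 255) → take 3/28 of B → 16.61; 82/82 used.
5 item(s) taken whole; one partial (take 3/28 of B).

5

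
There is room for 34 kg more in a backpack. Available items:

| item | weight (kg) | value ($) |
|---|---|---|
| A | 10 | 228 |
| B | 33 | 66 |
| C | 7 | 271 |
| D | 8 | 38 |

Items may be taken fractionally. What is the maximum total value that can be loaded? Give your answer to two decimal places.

Greedy by value/weight ratio, highest first.
Ratios (sorted): C 38.71, A 22.80, D 4.75, B 2.00
take C (7 @ 271); take A (10 @ 228); take D (8 @ 38); take 9/33 of B → 18.00. Capacity used 34/34.
Total value = 555.00

555.00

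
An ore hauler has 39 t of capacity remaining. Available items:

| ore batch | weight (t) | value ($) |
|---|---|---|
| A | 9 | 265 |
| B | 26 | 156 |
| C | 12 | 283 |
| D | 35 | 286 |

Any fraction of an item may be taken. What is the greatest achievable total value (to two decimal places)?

695.09

Ratios (sorted): A 29.44, C 23.58, D 8.17, B 6.00
take A (9 @ 265); take C (12 @ 283); take 18/35 of D → 147.09. Capacity used 39/39.
Total value = 695.09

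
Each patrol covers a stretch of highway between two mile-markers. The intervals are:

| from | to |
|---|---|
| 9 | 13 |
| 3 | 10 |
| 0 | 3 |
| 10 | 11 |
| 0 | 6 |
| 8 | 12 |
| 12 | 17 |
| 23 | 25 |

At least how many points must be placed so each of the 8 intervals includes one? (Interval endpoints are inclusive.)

Process intervals by earliest right end; each time one isn't hit yet, stab at its right endpoint.
By right end: [0,3]  [0,6]  [3,10]  [10,11]  [8,12]  [9,13]  [12,17]  [23,25]
[0,3] uncovered → point at 3; [10,11] uncovered → point at 11; [12,17] uncovered → point at 17; [23,25] uncovered → point at 25.
Points: 3, 11, 17, 25 (4 total).

4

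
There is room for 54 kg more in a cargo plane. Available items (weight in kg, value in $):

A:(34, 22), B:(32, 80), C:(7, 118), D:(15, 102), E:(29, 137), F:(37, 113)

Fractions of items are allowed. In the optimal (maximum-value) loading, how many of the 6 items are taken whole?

Sort by value per unit weight and fill in that order.
Order: C (118/7=16.86) > D (102/15=6.80) > E (137/29=4.72) > F (113/37=3.05) > B (80/32=2.50) > A (22/34=0.65)
Fill: take C (7 @ 118) → take D (15 @ 102) → take E (29 @ 137) → take 3/37 of F → 9.16; 54/54 used.
3 item(s) taken whole; one partial (take 3/37 of F).

3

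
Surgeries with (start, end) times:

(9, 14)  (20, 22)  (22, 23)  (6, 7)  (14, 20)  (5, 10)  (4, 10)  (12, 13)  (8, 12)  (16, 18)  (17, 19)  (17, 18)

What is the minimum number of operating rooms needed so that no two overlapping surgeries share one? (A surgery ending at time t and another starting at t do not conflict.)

Events (time:±→running): 4:+→1 5:+→2 6:+→3 7:-→2 8:+→3 9:+→4 … peak 4.

4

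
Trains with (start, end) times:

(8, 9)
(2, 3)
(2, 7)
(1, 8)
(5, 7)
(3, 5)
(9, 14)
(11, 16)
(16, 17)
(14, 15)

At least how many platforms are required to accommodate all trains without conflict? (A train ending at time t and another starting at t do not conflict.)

Events (time:±→running): 1:+→1 2:+→2 2:+→3 … peak 3.

3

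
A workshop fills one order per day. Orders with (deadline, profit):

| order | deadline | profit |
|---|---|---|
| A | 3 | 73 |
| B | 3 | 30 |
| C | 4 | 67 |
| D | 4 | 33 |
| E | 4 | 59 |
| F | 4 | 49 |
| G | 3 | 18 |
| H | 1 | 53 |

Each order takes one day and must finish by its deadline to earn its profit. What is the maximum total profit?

252

By profit: A(d3,73), C(d4,67), E(d4,59), H(d1,53), F(d4,49), D(d4,33), B(d3,30), G(d3,18)
A→slot 3; C→slot 4; E→slot 2; H→slot 1; F skipped; D skipped; B skipped; G skipped.
Profit = 53 + 59 + 73 + 67 = 252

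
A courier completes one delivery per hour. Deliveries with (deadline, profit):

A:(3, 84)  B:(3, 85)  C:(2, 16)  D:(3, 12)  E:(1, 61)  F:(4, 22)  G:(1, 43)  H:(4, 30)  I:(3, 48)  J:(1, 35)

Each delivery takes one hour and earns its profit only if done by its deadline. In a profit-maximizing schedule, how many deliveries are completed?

4

By profit: B(d3,85), A(d3,84), E(d1,61), I(d3,48), G(d1,43), J(d1,35), H(d4,30), F(d4,22), C(d2,16), D(d3,12)
B→slot 3; A→slot 2; E→slot 1; I skipped; G skipped; J skipped; H→slot 4; F skipped; C skipped; D skipped.
4 of 10 scheduled.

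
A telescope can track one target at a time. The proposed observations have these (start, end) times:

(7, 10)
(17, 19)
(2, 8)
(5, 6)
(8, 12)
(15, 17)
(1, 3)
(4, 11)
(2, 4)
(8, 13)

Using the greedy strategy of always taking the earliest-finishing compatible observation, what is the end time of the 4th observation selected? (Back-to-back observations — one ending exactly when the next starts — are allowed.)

17

Greedy by earliest finish: after sorting by end time, pick each interval compatible with the last pick.
By end time: (1,3), (2,4), (5,6), (2,8), (7,10), (4,11), (8,12), (8,13), (15,17), (17,19).
Pick (1,3); next start ≥ 3 → (5,6); next start ≥ 6 → (7,10); next start ≥ 10 → (15,17); next start ≥ 17 → (17,19).
Selected: (1,3) (5,6) (7,10) (15,17) (17,19)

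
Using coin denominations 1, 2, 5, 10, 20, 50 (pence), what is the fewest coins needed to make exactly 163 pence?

6

163 − 3×50→13 − 1×10→3 − 1×2→1 − 1×1→0
Total coins = 3 + 1 + 1 + 1 = 6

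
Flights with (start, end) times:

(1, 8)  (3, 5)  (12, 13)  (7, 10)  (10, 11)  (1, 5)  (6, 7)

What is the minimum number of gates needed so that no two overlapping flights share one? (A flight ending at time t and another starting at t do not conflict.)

The answer is the maximum number of intervals overlapping at any instant.
starts: [1, 1, 3, 6, 7, 10, 12]
ends:   [5, 5, 7, 8, 10, 11, 13]
s1→1 s1→2 s3→3  — peak 3.

3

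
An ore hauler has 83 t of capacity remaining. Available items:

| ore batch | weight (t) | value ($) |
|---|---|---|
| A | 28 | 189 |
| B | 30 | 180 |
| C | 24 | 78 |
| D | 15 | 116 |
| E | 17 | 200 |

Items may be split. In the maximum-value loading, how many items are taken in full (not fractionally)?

3

Order: E (200/17=11.76) > D (116/15=7.73) > A (189/28=6.75) > B (180/30=6.00) > C (78/24=3.25)
Fill: take E (17 @ 200) → take D (15 @ 116) → take A (28 @ 189) → take 23/30 of B → 138.00; 83/83 used.
3 item(s) taken whole; one partial (take 23/30 of B).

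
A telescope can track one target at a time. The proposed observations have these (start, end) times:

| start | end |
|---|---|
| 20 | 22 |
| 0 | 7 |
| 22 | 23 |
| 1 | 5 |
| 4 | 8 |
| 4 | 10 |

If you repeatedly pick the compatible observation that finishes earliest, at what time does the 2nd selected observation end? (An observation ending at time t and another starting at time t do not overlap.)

22

Sorted by end: (1,5)  (0,7)  (4,8)  (4,10)  (20,22)  (22,23)
take (1,5); skip (4,10); take (20,22); take (22,23).
Selected: (1,5) (20,22) (22,23)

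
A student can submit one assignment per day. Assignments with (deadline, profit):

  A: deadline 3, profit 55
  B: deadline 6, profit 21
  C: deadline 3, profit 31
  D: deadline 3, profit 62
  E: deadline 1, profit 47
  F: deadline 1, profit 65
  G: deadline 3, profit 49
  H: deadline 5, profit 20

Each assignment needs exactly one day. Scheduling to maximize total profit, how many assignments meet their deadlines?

5

Sort by profit descending; place each in the latest free slot ≤ its deadline.
By profit: F(d1,65), D(d3,62), A(d3,55), G(d3,49), E(d1,47), C(d3,31), B(d6,21), H(d5,20)
F→slot 1; D→slot 3; A→slot 2; G skipped; E skipped; C skipped; B→slot 6; H→slot 5.
5 of 8 scheduled.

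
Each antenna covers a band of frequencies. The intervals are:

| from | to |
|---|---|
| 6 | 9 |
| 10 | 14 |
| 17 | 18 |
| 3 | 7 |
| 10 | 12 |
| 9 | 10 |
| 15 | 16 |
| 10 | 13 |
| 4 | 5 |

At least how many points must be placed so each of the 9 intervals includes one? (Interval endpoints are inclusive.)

5

By right end: [4,5]  [3,7]  [6,9]  [9,10]  [10,12]  [10,13]  [10,14]  [15,16]  [17,18]
[4,5] uncovered → point at 5; [6,9] uncovered → point at 9; [10,12] uncovered → point at 12; [15,16] uncovered → point at 16; [17,18] uncovered → point at 18.
Points: 5, 9, 12, 16, 18 (5 total).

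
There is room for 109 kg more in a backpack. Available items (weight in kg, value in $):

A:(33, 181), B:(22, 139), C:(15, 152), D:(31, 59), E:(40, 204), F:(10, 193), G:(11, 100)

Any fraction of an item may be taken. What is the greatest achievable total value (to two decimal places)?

856.80

Sort by value per unit weight and fill in that order.
Ratios (sorted): F 19.30, C 10.13, G 9.09, B 6.32, A 5.48, E 5.10, D 1.90
take F (10 @ 193); take C (15 @ 152); take G (11 @ 100); take B (22 @ 139); take A (33 @ 181); take 18/40 of E → 91.80. Capacity used 109/109.
Total value = 856.80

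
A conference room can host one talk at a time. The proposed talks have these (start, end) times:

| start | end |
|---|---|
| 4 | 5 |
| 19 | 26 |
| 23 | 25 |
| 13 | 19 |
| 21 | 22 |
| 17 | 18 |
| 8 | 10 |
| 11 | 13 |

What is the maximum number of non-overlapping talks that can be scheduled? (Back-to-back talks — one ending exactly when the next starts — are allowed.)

6

Greedy by earliest finish: after sorting by end time, pick each interval compatible with the last pick.
Sorted by end: (4,5)  (8,10)  (11,13)  (17,18)  (13,19)  (21,22)  (23,25)  (19,26)
take (4,5); take (8,10); take (11,13); take (17,18); take (21,22); take (23,25); skip (19,26).
Selected 6 talks.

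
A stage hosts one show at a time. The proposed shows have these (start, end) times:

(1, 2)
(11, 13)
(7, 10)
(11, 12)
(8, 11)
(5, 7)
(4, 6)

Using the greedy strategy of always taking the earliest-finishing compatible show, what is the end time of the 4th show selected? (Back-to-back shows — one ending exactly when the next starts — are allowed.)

Order by finish time; keep every interval that doesn't clash with the previous kept one.
By end time: (1,2), (4,6), (5,7), (7,10), (8,11), (11,12), (11,13).
Pick (1,2); next start ≥ 2 → (4,6); next start ≥ 6 → (7,10); next start ≥ 10 → (11,12).
Selected: (1,2) (4,6) (7,10) (11,12)

12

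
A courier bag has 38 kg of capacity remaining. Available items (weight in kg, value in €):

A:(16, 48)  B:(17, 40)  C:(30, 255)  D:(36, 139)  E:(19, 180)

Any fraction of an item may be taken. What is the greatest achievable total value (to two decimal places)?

Ratios (sorted): E 9.47, C 8.50, D 3.86, A 3.00, B 2.35
take E (19 @ 180); take 19/30 of C → 161.50. Capacity used 38/38.
Total value = 341.50

341.50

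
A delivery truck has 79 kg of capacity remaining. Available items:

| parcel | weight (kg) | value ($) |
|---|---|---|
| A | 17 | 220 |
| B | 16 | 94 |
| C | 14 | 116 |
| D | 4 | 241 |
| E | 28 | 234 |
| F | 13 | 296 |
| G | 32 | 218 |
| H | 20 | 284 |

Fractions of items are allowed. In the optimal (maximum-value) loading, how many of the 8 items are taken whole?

Ratios (sorted): D 60.25, F 22.77, H 14.20, A 12.94, E 8.36, C 8.29, G 6.81, B 5.88
take D (4 @ 241); take F (13 @ 296); take H (20 @ 284); take A (17 @ 220); take 25/28 of E → 208.93. Capacity used 79/79.
4 item(s) taken whole; one partial (take 25/28 of E).

4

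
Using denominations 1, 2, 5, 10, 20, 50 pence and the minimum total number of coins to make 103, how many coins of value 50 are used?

103 = 2×50 + 1×2 + 1×1
Count of 50: 2

2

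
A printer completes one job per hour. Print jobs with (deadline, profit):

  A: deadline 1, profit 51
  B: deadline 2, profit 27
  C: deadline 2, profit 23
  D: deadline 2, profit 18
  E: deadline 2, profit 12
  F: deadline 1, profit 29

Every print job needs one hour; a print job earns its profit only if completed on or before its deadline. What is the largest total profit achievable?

Take jobs in profit order; each goes to the latest open slot no later than its deadline.
Profit order: A=51 F=29 B=27 C=23 D=18 E=12
Assign: A→slot 1, F skipped, B→slot 2, C skipped, D skipped, E skipped.
Slots: [1:A] [2:B]
Profit = 51 + 27 = 78

78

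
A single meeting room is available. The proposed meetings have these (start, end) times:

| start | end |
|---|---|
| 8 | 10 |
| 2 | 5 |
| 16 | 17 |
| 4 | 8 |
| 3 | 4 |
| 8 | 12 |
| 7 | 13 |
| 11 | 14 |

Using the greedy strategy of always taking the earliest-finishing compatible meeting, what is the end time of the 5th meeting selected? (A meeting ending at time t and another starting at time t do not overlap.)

17

Greedy by earliest finish: after sorting by end time, pick each interval compatible with the last pick.
Sorted by end: (3,4)  (2,5)  (4,8)  (8,10)  (8,12)  (7,13)  (11,14)  (16,17)
take (3,4); skip (2,5); take (4,8); take (8,10); take (11,14); take (16,17).
Selected: (3,4) (4,8) (8,10) (11,14) (16,17)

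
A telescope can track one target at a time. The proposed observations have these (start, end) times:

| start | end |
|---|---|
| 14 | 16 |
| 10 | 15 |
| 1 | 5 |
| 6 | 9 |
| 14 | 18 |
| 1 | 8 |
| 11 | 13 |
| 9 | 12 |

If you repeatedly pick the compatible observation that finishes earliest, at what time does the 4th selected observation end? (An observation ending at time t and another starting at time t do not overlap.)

Sorted by end: (1,5)  (1,8)  (6,9)  (9,12)  (11,13)  (10,15)  (14,16)  (14,18)
take (1,5); take (6,9); take (9,12); skip (11,13); skip (10,15); take (14,16); skip (14,18).
Selected: (1,5) (6,9) (9,12) (14,16)

16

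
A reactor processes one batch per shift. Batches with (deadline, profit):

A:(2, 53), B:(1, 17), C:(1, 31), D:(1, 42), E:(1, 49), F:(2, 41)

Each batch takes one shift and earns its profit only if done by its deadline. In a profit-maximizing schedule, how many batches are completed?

2

By profit: A(d2,53), E(d1,49), D(d1,42), F(d2,41), C(d1,31), B(d1,17)
A→slot 2; E→slot 1; D skipped; F skipped; C skipped; B skipped.
2 of 6 scheduled.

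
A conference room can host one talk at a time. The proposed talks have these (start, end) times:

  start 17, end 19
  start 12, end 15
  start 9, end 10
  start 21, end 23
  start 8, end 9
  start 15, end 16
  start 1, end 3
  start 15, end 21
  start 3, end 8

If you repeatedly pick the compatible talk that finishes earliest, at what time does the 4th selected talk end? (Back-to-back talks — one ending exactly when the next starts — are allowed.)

Greedy by earliest finish: after sorting by end time, pick each interval compatible with the last pick.
By end time: (1,3), (3,8), (8,9), (9,10), (12,15), (15,16), (17,19), (15,21), (21,23).
Pick (1,3); next start ≥ 3 → (3,8); next start ≥ 8 → (8,9); next start ≥ 9 → (9,10); next start ≥ 10 → (12,15); next start ≥ 15 → (15,16); next start ≥ 16 → (17,19); next start ≥ 19 → (21,23).
Selected: (1,3) (3,8) (8,9) (9,10) (12,15) (15,16) (17,19) (21,23)

10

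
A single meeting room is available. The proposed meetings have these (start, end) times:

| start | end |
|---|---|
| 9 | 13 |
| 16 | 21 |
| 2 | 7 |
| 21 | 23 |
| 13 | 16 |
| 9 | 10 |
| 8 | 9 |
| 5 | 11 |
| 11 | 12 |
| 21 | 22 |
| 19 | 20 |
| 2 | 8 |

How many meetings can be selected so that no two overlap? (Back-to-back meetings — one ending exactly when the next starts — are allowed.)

Sort by end time and greedily take each interval whose start is ≥ the last chosen end.
By end time: (2,7), (2,8), (8,9), (9,10), (5,11), (11,12), (9,13), (13,16), (19,20), (16,21), (21,22), (21,23).
Pick (2,7); next start ≥ 7 → (8,9); next start ≥ 9 → (9,10); next start ≥ 10 → (11,12); next start ≥ 12 → (13,16); next start ≥ 16 → (19,20); next start ≥ 20 → (21,22).
Selected 7 meetings.

7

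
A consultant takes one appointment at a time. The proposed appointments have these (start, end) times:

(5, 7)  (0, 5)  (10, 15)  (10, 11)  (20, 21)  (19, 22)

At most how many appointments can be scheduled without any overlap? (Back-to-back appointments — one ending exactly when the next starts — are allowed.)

Sort by end time and greedily take each interval whose start is ≥ the last chosen end.
Sorted by end: (0,5)  (5,7)  (10,11)  (10,15)  (20,21)  (19,22)
take (0,5); take (5,7); take (10,11); take (20,21).
Selected 4 appointments.

4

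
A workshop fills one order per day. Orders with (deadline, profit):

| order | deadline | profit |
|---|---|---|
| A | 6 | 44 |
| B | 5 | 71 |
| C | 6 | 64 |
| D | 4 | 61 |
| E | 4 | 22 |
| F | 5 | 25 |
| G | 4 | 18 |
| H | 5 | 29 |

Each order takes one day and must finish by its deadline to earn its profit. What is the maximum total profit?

Profit order: B=71 C=64 D=61 A=44 H=29 F=25 E=22 G=18
Assign: B→slot 5, C→slot 6, D→slot 4, A→slot 3, H→slot 2, F→slot 1, E skipped, G skipped.
Slots: [1:F] [2:H] [3:A] [4:D] [5:B] [6:C]
Profit = 25 + 29 + 44 + 61 + 71 + 64 = 294

294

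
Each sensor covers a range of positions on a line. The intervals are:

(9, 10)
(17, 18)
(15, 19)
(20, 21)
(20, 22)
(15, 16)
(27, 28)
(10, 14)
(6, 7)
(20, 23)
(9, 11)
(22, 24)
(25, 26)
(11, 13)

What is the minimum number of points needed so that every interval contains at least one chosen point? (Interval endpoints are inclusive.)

9

Sorted: [6,7] [9,10] [9,11] [11,13] [10,14] [15,16] [17,18] [15,19] [20,21] [20,22] [20,23] [22,24] [25,26] [27,28]
{[6,7]} hit by 7; {[9,10],[9,11]} hit by 10; {[11,13],[10,14]} hit by 13; {[15,16]} hit by 16; {[17,18],[15,19]} hit by 18; {[20,21],[20,22],[20,23]} hit by 21; {[22,24]} hit by 24; {[25,26]} hit by 26; {[27,28]} hit by 28.
Points: 7, 10, 13, 16, 18, 21, 24, 26, 28 (9 total).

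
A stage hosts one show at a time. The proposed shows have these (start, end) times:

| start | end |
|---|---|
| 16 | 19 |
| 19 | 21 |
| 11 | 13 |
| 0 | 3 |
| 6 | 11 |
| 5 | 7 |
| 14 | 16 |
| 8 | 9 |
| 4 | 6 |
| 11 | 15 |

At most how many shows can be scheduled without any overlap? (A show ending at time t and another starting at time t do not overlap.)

Sort by end time and greedily take each interval whose start is ≥ the last chosen end.
By end time: (0,3), (4,6), (5,7), (8,9), (6,11), (11,13), (11,15), (14,16), (16,19), (19,21).
Pick (0,3); next start ≥ 3 → (4,6); next start ≥ 6 → (8,9); next start ≥ 9 → (11,13); next start ≥ 13 → (14,16); next start ≥ 16 → (16,19); next start ≥ 19 → (19,21).
Selected 7 shows.

7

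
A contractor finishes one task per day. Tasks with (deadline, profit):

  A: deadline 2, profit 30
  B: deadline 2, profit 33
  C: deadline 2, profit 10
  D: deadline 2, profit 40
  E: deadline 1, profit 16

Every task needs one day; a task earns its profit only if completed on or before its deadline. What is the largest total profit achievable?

73

Take jobs in profit order; each goes to the latest open slot no later than its deadline.
By profit: D(d2,40), B(d2,33), A(d2,30), E(d1,16), C(d2,10)
D→slot 2; B→slot 1; A skipped; E skipped; C skipped.
Profit = 33 + 40 = 73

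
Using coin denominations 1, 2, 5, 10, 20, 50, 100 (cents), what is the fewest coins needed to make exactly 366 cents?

7

Greedy: take as many of the largest coin as possible, then repeat with the remainder.
366 − 3×100→66 − 1×50→16 − 1×10→6 − 1×5→1 − 1×1→0
Total coins = 3 + 1 + 1 + 1 + 1 = 7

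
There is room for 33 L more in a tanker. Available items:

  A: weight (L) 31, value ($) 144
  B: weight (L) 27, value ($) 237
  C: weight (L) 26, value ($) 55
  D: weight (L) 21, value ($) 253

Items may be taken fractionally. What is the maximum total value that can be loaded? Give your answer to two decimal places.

Ratios (sorted): D 12.05, B 8.78, A 4.65, C 2.12
take D (21 @ 253); take 12/27 of B → 105.33. Capacity used 33/33.
Total value = 358.33

358.33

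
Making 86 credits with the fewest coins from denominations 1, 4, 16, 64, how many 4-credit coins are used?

86 − 1×64→22 − 1×16→6 − 1×4→2 − 2×1→0
Count of 4: 1

1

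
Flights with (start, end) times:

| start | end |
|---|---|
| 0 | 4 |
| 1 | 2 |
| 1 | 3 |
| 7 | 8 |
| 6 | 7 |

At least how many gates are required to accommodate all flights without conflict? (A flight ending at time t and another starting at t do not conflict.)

3

Count concurrent intervals with a sweep; the peak is the room count.
starts: [0, 1, 1, 6, 7]
ends:   [2, 3, 4, 7, 8]
s0→1 s1→2 s1→3  — peak 3.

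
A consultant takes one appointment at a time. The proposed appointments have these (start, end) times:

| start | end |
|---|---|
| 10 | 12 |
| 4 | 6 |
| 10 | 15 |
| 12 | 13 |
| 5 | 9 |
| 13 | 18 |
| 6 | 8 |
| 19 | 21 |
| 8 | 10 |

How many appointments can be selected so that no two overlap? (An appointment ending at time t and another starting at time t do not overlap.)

Sort by end time and greedily take each interval whose start is ≥ the last chosen end.
By end time: (4,6), (6,8), (5,9), (8,10), (10,12), (12,13), (10,15), (13,18), (19,21).
Pick (4,6); next start ≥ 6 → (6,8); next start ≥ 8 → (8,10); next start ≥ 10 → (10,12); next start ≥ 12 → (12,13); next start ≥ 13 → (13,18); next start ≥ 18 → (19,21).
Selected 7 appointments.

7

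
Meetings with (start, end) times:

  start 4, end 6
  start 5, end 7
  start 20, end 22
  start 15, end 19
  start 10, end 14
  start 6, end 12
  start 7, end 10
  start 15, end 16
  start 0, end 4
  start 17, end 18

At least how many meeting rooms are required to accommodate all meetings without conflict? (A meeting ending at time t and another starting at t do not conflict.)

starts: [0, 4, 5, 6, 7, 10, 15, 15, 17, 20]
ends:   [4, 6, 7, 10, 12, 14, 16, 18, 19, 22]
s0→1 e4→0 s4→1 s5→2  — peak 2.

2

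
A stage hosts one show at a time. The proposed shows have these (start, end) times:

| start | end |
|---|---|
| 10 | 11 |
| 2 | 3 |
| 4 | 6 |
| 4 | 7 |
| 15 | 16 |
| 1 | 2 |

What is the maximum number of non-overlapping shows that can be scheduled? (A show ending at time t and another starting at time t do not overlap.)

Greedy by earliest finish: after sorting by end time, pick each interval compatible with the last pick.
Sorted by end: (1,2)  (2,3)  (4,6)  (4,7)  (10,11)  (15,16)
take (1,2); take (2,3); take (4,6); skip (4,7); take (10,11); take (15,16).
Selected 5 shows.

5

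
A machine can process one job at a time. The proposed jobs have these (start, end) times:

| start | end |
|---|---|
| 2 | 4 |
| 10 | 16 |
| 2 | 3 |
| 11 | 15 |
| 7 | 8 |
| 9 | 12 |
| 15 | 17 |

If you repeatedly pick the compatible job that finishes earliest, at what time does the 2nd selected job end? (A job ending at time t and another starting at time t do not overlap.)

Order by finish time; keep every interval that doesn't clash with the previous kept one.
By end time: (2,3), (2,4), (7,8), (9,12), (11,15), (10,16), (15,17).
Pick (2,3); next start ≥ 3 → (7,8); next start ≥ 8 → (9,12); next start ≥ 12 → (15,17).
Selected: (2,3) (7,8) (9,12) (15,17)

8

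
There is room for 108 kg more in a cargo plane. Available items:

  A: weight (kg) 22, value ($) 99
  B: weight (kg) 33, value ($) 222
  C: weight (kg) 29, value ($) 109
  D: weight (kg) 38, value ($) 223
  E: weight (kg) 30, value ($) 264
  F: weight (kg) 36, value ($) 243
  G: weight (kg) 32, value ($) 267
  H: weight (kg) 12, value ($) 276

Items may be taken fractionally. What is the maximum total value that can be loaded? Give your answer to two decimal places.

1036.50

Ratios (sorted): H 23.00, E 8.80, G 8.34, F 6.75, B 6.73, D 5.87, A 4.50, C 3.76
take H (12 @ 276); take E (30 @ 264); take G (32 @ 267); take 34/36 of F → 229.50. Capacity used 108/108.
Total value = 1036.50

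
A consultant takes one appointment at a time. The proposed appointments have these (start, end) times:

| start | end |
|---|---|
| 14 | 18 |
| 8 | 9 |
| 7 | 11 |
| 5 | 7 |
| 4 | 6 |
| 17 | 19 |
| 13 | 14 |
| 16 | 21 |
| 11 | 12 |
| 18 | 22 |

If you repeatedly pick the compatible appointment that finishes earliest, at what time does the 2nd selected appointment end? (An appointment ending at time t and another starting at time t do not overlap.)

9

By end time: (4,6), (5,7), (8,9), (7,11), (11,12), (13,14), (14,18), (17,19), (16,21), (18,22).
Pick (4,6); next start ≥ 6 → (8,9); next start ≥ 9 → (11,12); next start ≥ 12 → (13,14); next start ≥ 14 → (14,18); next start ≥ 18 → (18,22).
Selected: (4,6) (8,9) (11,12) (13,14) (14,18) (18,22)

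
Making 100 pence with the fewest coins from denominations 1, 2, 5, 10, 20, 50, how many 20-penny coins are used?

100 − 2×50→0
Count of 20: 0

0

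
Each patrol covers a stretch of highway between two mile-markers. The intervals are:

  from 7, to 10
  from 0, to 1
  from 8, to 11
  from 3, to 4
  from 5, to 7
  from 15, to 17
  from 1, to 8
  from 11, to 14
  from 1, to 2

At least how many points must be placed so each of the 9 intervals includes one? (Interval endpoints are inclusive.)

By right end: [0,1]  [1,2]  [3,4]  [5,7]  [1,8]  [7,10]  [8,11]  [11,14]  [15,17]
[0,1] uncovered → point at 1; [3,4] uncovered → point at 4; [5,7] uncovered → point at 7; [8,11] uncovered → point at 11; [15,17] uncovered → point at 17.
Points: 1, 4, 7, 11, 17 (5 total).

5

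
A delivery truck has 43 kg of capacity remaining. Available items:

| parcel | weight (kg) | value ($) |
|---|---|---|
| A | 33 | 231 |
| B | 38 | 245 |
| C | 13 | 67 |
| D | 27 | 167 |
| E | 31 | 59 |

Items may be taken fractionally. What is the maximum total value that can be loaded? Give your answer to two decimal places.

Ratios (sorted): A 7.00, B 6.45, D 6.19, C 5.15, E 1.90
take A (33 @ 231); take 10/38 of B → 64.47. Capacity used 43/43.
Total value = 295.47

295.47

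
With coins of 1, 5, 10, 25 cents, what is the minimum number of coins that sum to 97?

97 = 3×25 + 2×10 + 2×1
Total coins = 3 + 2 + 2 = 7

7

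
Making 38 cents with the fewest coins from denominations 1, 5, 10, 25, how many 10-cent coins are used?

38 = 1×25 + 1×10 + 3×1
Count of 10: 1

1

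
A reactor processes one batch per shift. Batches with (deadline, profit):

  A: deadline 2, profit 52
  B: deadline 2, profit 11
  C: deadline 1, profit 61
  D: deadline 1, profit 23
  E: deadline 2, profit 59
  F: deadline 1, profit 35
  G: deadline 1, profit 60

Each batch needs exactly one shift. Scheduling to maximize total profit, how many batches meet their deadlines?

By profit: C(d1,61), G(d1,60), E(d2,59), A(d2,52), F(d1,35), D(d1,23), B(d2,11)
C→slot 1; G skipped; E→slot 2; A skipped; F skipped; D skipped; B skipped.
2 of 7 scheduled.

2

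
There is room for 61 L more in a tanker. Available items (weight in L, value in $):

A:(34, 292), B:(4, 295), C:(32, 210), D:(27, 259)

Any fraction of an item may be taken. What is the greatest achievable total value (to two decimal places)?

811.65

Order: B (295/4=73.75) > D (259/27=9.59) > A (292/34=8.59) > C (210/32=6.56)
Fill: take B (4 @ 295) → take D (27 @ 259) → take 30/34 of A → 257.65; 61/61 used.
Total value = 811.65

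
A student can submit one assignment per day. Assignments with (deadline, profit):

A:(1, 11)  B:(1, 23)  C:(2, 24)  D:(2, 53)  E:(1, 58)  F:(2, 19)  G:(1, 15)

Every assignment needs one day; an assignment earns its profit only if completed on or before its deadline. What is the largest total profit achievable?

111

Profit order: E=58 D=53 C=24 B=23 F=19 G=15 A=11
Assign: E→slot 1, D→slot 2, C skipped, B skipped, F skipped, G skipped, A skipped.
Slots: [1:E] [2:D]
Profit = 58 + 53 = 111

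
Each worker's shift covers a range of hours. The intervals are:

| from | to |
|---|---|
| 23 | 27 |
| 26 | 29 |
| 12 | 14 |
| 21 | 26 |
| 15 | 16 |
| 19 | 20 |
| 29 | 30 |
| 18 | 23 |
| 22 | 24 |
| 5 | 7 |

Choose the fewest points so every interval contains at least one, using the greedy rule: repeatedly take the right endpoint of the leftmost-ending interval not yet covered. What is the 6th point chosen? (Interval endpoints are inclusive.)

29

Process intervals by earliest right end; each time one isn't hit yet, stab at its right endpoint.
By right end: [5,7]  [12,14]  [15,16]  [19,20]  [18,23]  [22,24]  [21,26]  [23,27]  [26,29]  [29,30]
[5,7] uncovered → point at 7; [12,14] uncovered → point at 14; [15,16] uncovered → point at 16; [19,20] uncovered → point at 20; [22,24] uncovered → point at 24; [26,29] uncovered → point at 29.
Points: 7, 14, 16, 20, 24, 29 (6 total).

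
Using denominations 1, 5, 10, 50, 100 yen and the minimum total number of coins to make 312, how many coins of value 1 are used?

2

Use the largest denomination that fits, subtract, and repeat.
312 − 3×100→12 − 1×10→2 − 2×1→0
Count of 1: 2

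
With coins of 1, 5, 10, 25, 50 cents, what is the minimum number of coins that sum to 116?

5

Greedy: take as many of the largest coin as possible, then repeat with the remainder.
116 − 2×50→16 − 1×10→6 − 1×5→1 − 1×1→0
Total coins = 2 + 1 + 1 + 1 = 5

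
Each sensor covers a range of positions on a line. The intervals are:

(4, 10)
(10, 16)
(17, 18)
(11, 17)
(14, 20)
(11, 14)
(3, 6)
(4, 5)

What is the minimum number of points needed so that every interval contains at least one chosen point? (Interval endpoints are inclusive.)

Sorted: [4,5] [3,6] [4,10] [11,14] [10,16] [11,17] [17,18] [14,20]
{[4,5],[3,6],[4,10]} hit by 5; {[11,14],[10,16],[11,17]} hit by 14; {[17,18],[14,20]} hit by 18.
Points: 5, 14, 18 (3 total).

3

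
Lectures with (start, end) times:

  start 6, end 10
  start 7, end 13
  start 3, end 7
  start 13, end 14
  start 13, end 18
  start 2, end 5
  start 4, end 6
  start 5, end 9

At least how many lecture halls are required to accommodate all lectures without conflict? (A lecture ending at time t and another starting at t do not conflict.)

The answer is the maximum number of intervals overlapping at any instant.
Events (time:±→running): 2:+→1 3:+→2 4:+→3 … peak 3.

3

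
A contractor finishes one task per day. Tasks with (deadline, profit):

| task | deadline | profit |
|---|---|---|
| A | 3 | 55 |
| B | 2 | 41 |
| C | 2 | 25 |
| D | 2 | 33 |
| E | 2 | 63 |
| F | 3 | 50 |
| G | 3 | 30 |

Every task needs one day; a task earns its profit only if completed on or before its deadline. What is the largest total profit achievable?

168

By profit: E(d2,63), A(d3,55), F(d3,50), B(d2,41), D(d2,33), G(d3,30), C(d2,25)
E→slot 2; A→slot 3; F→slot 1; B skipped; D skipped; G skipped; C skipped.
Profit = 50 + 63 + 55 = 168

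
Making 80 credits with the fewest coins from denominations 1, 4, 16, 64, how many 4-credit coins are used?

0

Greedy: take as many of the largest coin as possible, then repeat with the remainder.
80 = 1×64 + 1×16
Count of 4: 0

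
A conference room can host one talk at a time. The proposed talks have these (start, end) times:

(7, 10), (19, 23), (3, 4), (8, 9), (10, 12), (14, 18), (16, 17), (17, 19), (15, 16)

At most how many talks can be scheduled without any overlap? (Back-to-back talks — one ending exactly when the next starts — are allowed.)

Order by finish time; keep every interval that doesn't clash with the previous kept one.
By end time: (3,4), (8,9), (7,10), (10,12), (15,16), (16,17), (14,18), (17,19), (19,23).
Pick (3,4); next start ≥ 4 → (8,9); next start ≥ 9 → (10,12); next start ≥ 12 → (15,16); next start ≥ 16 → (16,17); next start ≥ 17 → (17,19); next start ≥ 19 → (19,23).
Selected 7 talks.

7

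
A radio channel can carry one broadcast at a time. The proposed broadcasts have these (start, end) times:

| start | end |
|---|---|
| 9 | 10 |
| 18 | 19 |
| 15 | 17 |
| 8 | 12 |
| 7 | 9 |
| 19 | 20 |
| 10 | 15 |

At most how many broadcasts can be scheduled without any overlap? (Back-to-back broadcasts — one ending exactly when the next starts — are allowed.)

Sort by end time and greedily take each interval whose start is ≥ the last chosen end.
By end time: (7,9), (9,10), (8,12), (10,15), (15,17), (18,19), (19,20).
Pick (7,9); next start ≥ 9 → (9,10); next start ≥ 10 → (10,15); next start ≥ 15 → (15,17); next start ≥ 17 → (18,19); next start ≥ 19 → (19,20).
Selected 6 broadcasts.

6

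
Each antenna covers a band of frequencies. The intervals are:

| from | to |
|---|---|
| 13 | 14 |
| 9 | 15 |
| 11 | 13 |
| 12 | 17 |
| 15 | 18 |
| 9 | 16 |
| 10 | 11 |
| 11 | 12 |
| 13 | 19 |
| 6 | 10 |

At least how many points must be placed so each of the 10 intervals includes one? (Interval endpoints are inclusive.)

By right end: [6,10]  [10,11]  [11,12]  [11,13]  [13,14]  [9,15]  [9,16]  [12,17]  [15,18]  [13,19]
[6,10] uncovered → point at 10; [11,12] uncovered → point at 12; [13,14] uncovered → point at 14; [15,18] uncovered → point at 18.
Points: 10, 12, 14, 18 (4 total).

4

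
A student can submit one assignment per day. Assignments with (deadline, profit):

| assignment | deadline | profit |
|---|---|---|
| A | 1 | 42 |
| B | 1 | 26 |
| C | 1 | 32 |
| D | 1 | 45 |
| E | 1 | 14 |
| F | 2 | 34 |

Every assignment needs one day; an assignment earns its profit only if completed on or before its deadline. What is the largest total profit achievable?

By profit: D(d1,45), A(d1,42), F(d2,34), C(d1,32), B(d1,26), E(d1,14)
D→slot 1; A skipped; F→slot 2; C skipped; B skipped; E skipped.
Profit = 45 + 34 = 79

79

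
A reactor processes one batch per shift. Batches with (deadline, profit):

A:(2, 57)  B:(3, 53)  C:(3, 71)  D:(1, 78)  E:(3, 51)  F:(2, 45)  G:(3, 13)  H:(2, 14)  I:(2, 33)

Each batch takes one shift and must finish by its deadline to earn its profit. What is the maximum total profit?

Profit order: D=78 C=71 A=57 B=53 E=51 F=45 I=33 H=14 G=13
Assign: D→slot 1, C→slot 3, A→slot 2, B skipped, E skipped, F skipped, I skipped, H skipped, G skipped.
Slots: [1:D] [2:A] [3:C]
Profit = 78 + 57 + 71 = 206

206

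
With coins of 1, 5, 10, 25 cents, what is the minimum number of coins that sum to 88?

Greedy: take as many of the largest coin as possible, then repeat with the remainder.
88 − 3×25→13 − 1×10→3 − 3×1→0
Total coins = 3 + 1 + 3 = 7

7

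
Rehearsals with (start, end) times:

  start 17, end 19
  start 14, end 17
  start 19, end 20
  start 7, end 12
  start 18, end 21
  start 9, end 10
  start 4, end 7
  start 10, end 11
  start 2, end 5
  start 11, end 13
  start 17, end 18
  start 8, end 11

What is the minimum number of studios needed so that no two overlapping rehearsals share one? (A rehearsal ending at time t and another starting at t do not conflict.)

Count concurrent intervals with a sweep; the peak is the room count.
starts: [2, 4, 7, 8, 9, 10, 11, 14, 17, 17, 18, 19]
ends:   [5, 7, 10, 11, 11, 12, 13, 17, 18, 19, 20, 21]
s2→1 s4→2 e5→1 e7→0 s7→1 s8→2 s9→3  — peak 3.

3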